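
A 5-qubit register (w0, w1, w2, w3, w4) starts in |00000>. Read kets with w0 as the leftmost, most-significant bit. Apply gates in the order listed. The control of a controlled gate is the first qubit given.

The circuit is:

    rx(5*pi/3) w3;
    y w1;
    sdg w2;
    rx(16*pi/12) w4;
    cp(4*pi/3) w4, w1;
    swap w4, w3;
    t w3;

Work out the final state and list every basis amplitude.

The final amplitudes are sqrt(3)*I/4 on |01000>, -1/4 on |01001>, 3*exp(7*I*pi/12)/4 on |01010>, -sqrt(3)*exp(I*pi/12)/4 on |01011>, and 0 on every other basis state.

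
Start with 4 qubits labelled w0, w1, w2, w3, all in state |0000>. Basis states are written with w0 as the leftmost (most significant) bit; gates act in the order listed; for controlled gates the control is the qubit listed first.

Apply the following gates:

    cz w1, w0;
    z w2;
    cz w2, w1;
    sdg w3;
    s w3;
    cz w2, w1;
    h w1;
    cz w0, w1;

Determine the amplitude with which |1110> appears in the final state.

|1110> carries amplitude 0 in the final state. Key observation: the block from step 3 through step 6 cancels to the identity and can be dropped.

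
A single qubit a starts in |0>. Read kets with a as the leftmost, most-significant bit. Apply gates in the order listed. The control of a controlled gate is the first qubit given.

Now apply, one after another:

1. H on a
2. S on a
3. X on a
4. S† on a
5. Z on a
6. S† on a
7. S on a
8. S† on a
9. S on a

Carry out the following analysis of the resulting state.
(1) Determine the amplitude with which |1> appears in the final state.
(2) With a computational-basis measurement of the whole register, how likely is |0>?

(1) The amplitude on |1> is sqrt(2)*I/2.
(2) The probability of measuring |0> is 1/2.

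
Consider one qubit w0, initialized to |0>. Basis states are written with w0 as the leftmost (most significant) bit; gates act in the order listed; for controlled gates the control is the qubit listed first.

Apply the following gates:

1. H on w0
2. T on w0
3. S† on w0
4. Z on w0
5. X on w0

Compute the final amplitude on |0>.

The final state's coefficient on |0> equals sqrt(2)*exp(3*I*pi/4)/2.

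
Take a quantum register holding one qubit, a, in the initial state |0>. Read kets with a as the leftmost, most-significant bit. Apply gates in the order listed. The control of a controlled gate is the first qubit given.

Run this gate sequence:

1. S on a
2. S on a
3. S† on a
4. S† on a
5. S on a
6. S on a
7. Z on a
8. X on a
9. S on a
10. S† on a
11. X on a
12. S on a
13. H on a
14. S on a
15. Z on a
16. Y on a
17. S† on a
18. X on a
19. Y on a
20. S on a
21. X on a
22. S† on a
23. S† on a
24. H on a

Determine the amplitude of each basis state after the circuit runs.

The final amplitudes are -1/2 - I/2 on |0>, -1/2 + I/2 on |1>.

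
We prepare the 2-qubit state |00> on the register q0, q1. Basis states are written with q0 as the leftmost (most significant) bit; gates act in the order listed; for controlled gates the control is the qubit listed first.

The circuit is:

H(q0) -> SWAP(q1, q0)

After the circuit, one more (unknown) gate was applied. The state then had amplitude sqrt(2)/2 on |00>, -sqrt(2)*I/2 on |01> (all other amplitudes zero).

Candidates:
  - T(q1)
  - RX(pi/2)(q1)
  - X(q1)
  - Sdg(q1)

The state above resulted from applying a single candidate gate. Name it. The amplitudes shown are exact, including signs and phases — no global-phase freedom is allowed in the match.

It was Sdg(q1) that produced the state shown.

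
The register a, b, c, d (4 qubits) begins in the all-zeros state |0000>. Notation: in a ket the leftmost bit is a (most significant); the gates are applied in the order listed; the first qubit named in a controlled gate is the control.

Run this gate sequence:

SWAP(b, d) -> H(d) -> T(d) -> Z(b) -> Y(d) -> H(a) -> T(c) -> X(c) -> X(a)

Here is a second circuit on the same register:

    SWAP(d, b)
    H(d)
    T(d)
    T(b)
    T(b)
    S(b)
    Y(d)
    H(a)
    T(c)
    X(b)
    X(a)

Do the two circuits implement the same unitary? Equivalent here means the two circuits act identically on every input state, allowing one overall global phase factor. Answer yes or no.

No: there is an input state on which the two circuits produce genuinely different outputs (not merely differing by a phase).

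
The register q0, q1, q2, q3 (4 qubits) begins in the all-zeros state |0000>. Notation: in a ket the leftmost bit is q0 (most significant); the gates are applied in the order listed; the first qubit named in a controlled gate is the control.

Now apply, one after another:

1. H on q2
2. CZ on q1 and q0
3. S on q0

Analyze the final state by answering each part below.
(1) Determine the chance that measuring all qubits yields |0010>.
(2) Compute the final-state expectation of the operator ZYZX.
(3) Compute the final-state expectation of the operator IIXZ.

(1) The probability of measuring |0010> is 1/2.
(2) In the final state, ZYZX has expectation 0.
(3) In the final state, IIXZ has expectation 1.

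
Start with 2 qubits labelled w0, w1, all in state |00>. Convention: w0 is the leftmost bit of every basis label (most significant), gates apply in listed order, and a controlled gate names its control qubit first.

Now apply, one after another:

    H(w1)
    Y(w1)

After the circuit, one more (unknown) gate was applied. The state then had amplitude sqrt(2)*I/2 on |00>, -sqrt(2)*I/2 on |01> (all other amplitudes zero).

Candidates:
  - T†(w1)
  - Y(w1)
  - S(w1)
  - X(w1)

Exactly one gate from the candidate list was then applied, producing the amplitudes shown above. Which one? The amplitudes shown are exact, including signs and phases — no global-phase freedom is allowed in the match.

The applied gate was X(w1).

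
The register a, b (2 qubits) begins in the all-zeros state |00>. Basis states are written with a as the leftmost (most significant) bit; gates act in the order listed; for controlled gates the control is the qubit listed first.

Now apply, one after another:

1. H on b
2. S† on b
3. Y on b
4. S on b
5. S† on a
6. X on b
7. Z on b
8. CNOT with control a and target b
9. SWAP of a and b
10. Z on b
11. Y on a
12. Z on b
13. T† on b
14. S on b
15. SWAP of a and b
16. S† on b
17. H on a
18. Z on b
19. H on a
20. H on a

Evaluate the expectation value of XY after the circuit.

The expectation value of XY is 1.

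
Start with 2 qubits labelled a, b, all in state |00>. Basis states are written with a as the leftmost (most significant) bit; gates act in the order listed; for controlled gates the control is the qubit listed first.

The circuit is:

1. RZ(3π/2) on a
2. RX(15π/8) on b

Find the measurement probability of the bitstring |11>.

A full measurement returns |11> with probability 0.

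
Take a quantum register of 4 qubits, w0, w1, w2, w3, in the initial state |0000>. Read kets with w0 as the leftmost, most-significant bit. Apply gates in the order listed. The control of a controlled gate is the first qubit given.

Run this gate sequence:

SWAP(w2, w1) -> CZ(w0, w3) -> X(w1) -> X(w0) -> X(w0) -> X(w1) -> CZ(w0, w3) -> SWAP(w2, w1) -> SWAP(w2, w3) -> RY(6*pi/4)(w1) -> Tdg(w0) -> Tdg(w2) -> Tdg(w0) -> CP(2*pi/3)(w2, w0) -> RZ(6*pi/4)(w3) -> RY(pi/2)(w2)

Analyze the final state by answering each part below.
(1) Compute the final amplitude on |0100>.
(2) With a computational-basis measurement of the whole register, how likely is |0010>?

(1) The final state's coefficient on |0100> equals -exp(I*pi/4)/2. Key observation: the block from step 1 through step 8 cancels to the identity and can be dropped.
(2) A full measurement returns |0010> with probability 1/4.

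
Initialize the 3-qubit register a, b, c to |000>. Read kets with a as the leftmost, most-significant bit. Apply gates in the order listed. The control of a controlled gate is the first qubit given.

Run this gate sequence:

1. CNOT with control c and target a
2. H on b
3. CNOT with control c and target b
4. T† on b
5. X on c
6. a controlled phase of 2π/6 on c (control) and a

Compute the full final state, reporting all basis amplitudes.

The resulting statevector has amplitude sqrt(2)/2 on |001>, -sqrt(2)*exp(3*I*pi/4)/2 on |011>, and 0 on every other basis state.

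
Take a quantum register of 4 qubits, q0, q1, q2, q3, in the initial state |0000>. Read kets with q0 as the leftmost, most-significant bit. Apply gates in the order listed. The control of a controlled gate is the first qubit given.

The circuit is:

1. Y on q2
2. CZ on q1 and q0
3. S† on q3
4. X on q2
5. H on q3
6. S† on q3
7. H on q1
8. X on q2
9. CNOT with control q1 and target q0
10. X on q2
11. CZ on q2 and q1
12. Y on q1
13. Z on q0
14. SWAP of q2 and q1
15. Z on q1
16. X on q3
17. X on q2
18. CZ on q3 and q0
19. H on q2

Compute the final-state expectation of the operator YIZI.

The observable YIZI averages to 0.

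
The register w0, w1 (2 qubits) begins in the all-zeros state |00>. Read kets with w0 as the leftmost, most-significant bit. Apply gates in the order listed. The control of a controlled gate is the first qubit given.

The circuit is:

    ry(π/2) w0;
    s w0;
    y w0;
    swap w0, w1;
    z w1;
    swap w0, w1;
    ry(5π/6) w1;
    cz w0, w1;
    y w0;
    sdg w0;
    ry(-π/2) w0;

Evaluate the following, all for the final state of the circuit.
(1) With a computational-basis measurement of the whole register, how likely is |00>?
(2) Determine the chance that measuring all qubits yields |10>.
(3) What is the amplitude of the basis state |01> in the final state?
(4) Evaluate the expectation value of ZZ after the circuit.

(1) A full measurement returns |00> with probability 0.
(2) A full measurement returns |10> with probability 1/2 - sqrt(3)/4.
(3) The final state's coefficient on |01> equals sqrt(2)/4 + sqrt(6)/4.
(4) The expectation value of ZZ is -1.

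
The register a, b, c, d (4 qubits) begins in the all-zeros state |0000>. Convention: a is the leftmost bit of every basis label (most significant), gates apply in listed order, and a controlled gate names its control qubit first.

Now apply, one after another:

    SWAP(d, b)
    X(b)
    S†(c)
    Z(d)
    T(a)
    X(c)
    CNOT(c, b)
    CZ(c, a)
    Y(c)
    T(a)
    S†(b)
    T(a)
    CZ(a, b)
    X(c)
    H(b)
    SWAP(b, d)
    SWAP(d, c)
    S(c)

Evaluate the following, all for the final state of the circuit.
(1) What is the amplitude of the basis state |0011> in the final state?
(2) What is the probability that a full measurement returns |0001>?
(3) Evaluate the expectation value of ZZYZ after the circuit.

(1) The amplitude on |0011> is sqrt(2)/2.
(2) A full measurement returns |0001> with probability 1/2.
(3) The observable ZZYZ averages to -1.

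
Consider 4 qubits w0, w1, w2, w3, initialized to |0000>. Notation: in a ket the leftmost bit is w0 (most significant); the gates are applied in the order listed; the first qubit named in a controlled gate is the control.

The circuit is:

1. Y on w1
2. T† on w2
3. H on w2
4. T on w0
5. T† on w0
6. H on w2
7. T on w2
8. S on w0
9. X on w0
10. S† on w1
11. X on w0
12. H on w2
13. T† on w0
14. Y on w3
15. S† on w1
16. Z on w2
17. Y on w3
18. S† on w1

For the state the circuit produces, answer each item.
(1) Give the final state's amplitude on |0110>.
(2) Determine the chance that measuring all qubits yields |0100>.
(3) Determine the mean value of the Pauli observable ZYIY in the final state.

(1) |0110> carries amplitude sqrt(2)/2 in the final state. Key observation: steps 2-7 multiply out to the identity, so the circuit reduces to the remaining gates.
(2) A full measurement returns |0100> with probability 1/2.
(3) The expectation value of ZYIY is 0.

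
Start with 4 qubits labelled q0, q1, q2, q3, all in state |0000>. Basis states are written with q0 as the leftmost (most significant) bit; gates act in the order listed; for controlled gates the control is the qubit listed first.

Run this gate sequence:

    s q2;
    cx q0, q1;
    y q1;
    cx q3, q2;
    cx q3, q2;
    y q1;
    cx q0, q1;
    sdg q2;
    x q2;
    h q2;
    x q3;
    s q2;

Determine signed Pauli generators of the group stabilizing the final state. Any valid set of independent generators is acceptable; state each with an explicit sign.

The stabilizer group can be generated by -IIYI, +ZIII, +IZII, -IIIZ, among other valid generating sets. Key observation: the block from step 1 through step 8 cancels to the identity and can be dropped.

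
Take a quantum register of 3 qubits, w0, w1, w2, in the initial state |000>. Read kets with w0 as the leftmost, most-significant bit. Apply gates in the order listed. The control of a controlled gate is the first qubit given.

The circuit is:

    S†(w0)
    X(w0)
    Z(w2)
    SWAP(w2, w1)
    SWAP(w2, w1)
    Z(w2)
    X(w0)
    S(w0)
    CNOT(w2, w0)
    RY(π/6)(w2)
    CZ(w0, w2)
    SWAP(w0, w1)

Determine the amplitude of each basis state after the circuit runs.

The resulting statevector has amplitude sqrt(2)/4 + sqrt(6)/4 on |000>, -sqrt(2)/4 + sqrt(6)/4 on |001>, and 0 on every other basis state. Key observation: steps 1-8 multiply out to the identity, so the circuit reduces to the remaining gates.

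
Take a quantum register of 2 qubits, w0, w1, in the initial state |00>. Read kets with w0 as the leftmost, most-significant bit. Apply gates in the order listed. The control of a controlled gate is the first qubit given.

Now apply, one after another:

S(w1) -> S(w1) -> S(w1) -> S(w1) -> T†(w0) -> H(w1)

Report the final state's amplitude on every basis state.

After the circuit, the state carries amplitude sqrt(2)/2 on |00>, sqrt(2)/2 on |01>, 0 on |10>, 0 on |11>. Key observation: steps 1-4 multiply out to the identity, so the circuit reduces to the remaining gates.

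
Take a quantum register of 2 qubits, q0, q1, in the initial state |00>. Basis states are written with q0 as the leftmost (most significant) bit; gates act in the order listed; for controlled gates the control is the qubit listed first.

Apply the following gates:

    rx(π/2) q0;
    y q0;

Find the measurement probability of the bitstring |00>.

Outcome |00> occurs with probability 1/2.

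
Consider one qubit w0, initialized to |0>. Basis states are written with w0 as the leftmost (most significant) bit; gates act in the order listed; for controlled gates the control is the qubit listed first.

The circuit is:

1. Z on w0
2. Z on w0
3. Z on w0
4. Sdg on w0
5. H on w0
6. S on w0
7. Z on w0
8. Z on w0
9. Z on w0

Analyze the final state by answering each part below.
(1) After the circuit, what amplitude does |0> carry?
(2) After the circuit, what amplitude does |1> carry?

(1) The amplitude on |0> is sqrt(2)/2.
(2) The final state's coefficient on |1> equals -sqrt(2)*I/2.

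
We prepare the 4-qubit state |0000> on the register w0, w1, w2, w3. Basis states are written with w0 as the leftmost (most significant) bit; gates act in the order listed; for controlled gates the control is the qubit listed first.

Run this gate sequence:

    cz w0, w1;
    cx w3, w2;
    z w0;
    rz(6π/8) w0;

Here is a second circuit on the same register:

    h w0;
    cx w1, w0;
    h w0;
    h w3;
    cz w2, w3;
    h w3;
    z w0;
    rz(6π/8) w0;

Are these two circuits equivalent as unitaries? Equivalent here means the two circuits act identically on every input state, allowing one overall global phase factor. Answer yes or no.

No, they are not equivalent — no single phase factor reconciles the two unitaries.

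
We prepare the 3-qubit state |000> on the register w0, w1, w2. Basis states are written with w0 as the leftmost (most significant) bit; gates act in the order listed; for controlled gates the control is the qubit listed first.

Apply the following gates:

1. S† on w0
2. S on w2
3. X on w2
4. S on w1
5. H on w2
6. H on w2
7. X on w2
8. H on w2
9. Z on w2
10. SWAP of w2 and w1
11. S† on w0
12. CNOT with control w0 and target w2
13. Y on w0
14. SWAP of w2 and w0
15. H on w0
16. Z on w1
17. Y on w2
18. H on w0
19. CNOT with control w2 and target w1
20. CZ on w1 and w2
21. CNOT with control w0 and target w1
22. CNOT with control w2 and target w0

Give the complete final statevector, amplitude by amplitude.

The resulting statevector has amplitude sqrt(2)/2 on |000>, sqrt(2)/2 on |010>, and 0 on every other basis state. Key observation: steps 6-9 multiply out to the identity, so the circuit reduces to the remaining gates.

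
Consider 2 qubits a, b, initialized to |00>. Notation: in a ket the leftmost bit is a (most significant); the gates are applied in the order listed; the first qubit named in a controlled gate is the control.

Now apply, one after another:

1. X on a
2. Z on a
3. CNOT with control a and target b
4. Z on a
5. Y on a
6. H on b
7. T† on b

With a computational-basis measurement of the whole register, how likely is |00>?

A full measurement returns |00> with probability 1/2.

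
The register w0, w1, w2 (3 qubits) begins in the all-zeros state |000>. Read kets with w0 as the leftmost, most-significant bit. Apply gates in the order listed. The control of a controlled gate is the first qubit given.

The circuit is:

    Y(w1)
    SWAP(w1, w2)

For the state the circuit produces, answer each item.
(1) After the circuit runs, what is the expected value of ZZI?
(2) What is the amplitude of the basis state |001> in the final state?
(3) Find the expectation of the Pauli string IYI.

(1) The observable ZZI averages to 1.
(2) |001> carries amplitude I in the final state.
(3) In the final state, IYI has expectation 0.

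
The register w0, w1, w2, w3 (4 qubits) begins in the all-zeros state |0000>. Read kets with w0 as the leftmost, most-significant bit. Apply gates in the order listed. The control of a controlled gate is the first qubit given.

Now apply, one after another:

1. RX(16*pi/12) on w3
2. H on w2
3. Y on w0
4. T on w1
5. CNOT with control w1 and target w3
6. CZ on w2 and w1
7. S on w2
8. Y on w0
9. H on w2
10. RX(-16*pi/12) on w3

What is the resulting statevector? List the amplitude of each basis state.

After the circuit, the state carries amplitude 1/2 + I/2 on |0000>, 1/2 - I/2 on |0010>, and 0 on every other basis state.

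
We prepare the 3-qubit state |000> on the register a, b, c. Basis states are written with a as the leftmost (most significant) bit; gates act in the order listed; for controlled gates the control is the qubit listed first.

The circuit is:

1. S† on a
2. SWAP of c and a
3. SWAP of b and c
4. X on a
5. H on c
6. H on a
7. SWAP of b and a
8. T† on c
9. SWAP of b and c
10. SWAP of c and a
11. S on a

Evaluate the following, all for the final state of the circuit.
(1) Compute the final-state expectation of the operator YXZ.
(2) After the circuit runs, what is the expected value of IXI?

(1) In the final state, YXZ has expectation -sqrt(2)/2.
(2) The expectation value of IXI is sqrt(2)/2.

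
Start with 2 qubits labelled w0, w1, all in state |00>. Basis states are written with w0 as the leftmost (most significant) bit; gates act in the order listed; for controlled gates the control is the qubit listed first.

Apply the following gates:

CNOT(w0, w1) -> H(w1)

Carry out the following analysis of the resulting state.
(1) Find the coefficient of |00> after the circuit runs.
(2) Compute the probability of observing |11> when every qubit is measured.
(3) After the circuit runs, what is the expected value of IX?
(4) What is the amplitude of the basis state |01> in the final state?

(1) The amplitude on |00> is sqrt(2)/2.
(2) A full measurement returns |11> with probability 0.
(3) In the final state, IX has expectation 1.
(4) The amplitude on |01> is sqrt(2)/2.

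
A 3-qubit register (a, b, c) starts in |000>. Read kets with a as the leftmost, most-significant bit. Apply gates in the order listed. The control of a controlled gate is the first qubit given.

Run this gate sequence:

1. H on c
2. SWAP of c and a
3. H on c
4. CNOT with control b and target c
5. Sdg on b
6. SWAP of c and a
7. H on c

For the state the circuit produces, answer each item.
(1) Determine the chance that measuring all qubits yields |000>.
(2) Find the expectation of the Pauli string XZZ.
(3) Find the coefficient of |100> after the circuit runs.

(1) Outcome |000> occurs with probability 1/2.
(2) The observable XZZ averages to 1.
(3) The final state's coefficient on |100> equals sqrt(2)/2.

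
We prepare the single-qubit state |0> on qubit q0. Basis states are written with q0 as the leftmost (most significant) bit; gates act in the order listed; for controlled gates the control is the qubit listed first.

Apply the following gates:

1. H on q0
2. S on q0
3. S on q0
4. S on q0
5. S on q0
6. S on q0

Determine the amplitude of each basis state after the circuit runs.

The final amplitudes are sqrt(2)/2 on |0>, sqrt(2)*I/2 on |1>. Key observation: gates 2-5 undo each other exactly, leaving only the rest of the circuit to track.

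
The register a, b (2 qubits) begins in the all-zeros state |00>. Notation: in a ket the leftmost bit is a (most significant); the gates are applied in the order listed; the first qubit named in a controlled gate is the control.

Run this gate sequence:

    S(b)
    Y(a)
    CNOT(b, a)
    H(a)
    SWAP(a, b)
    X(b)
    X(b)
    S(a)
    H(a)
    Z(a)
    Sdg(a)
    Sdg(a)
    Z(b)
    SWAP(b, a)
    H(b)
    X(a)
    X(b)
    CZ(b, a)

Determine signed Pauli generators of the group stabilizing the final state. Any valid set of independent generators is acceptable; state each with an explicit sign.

The final state is stabilized by the group generated by -XI, -IZ; other independent generating sets are equally valid. Key observation: gates 6-7 undo each other exactly, leaving only the rest of the circuit to track.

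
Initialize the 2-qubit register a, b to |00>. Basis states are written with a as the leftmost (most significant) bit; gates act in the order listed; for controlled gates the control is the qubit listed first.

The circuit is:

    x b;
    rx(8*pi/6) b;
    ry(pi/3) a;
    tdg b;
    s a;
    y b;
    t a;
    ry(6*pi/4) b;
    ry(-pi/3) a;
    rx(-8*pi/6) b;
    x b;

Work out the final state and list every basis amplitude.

The final amplitudes are (1 - I)*(-sqrt(6)*(1 + I)*exp(3*I*pi/4) + sqrt(2)*(5 - 4*I) + sqrt(6)*(1 + 2*I))/32 on |00>, (1 - I)*(2*sqrt(6)*(1 + I)*exp(3*I*pi/4) + sqrt(2)*(4 - 5*I) + sqrt(6)*(2 + I) + 3*sqrt(2)*(1 + I)*exp(I*pi/4))/32 on |01>, (1 - I)*(3*sqrt(2)*(1 + I)*exp(3*I*pi/4) - 3*sqrt(2) + sqrt(6)*(-1 + 2*I) + 2*sqrt(6)*(1 + I)*exp(I*pi/4))/32 on |10>, (1 - I)*(-3*sqrt(2)*I + sqrt(6)*(-2 + I) + sqrt(6)*(1 + I)*exp(I*pi/4))/32 on |11>.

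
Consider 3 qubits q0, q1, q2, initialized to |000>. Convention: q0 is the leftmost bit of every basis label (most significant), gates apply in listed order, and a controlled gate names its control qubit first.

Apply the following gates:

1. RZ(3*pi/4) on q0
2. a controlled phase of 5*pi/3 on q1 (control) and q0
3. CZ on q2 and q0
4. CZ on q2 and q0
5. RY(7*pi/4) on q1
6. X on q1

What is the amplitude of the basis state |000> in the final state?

The amplitude on |000> is -sqrt(2 - sqrt(2))*exp(5*I*pi/8)/2.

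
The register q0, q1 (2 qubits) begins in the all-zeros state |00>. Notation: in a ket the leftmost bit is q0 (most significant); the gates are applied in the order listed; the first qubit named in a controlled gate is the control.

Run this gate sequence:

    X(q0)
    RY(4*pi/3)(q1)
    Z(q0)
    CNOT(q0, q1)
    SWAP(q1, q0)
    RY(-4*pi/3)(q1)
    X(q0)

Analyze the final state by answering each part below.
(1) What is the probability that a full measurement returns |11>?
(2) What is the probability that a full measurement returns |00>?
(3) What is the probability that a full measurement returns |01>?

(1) A full measurement returns |11> with probability 3/16.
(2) The probability of measuring |00> is 3/16.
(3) Outcome |01> occurs with probability 1/16.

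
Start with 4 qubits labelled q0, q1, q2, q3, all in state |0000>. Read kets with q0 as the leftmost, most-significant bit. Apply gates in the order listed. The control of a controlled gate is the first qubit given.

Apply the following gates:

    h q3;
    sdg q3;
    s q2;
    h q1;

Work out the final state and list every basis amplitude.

The resulting statevector has amplitude 1/2 on |0000>, -I/2 on |0001>, 1/2 on |0100>, -I/2 on |0101>, and 0 on every other basis state.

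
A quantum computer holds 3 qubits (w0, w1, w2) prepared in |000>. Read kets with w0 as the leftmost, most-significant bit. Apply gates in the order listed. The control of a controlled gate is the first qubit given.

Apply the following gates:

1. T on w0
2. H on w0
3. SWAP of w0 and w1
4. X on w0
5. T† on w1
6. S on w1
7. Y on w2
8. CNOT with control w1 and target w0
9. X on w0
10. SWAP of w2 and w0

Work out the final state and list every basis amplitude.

After the circuit, the state carries amplitude sqrt(2)*I/2 on |100>, sqrt(2)*exp(3*I*pi/4)/2 on |111>, and 0 on every other basis state.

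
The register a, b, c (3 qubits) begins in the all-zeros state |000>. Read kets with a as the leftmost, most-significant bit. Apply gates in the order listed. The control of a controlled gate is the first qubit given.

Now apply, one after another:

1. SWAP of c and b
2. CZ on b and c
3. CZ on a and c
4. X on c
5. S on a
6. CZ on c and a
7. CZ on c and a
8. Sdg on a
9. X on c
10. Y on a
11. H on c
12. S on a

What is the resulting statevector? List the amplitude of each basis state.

The resulting statevector has amplitude -sqrt(2)/2 on |100>, -sqrt(2)/2 on |101>, and 0 on every other basis state.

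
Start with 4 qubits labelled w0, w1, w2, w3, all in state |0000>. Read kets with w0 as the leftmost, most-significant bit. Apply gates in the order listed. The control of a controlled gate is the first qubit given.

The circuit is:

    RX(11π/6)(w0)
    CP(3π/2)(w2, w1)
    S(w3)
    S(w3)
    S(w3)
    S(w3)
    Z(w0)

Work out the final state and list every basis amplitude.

After the circuit, the state carries amplitude -sqrt(6)/4 - sqrt(2)/4 on |0000>, I*(-sqrt(2) + sqrt(6))/4 on |1000>, and 0 on every other basis state. Key observation: steps 3-6 multiply out to the identity, so the circuit reduces to the remaining gates.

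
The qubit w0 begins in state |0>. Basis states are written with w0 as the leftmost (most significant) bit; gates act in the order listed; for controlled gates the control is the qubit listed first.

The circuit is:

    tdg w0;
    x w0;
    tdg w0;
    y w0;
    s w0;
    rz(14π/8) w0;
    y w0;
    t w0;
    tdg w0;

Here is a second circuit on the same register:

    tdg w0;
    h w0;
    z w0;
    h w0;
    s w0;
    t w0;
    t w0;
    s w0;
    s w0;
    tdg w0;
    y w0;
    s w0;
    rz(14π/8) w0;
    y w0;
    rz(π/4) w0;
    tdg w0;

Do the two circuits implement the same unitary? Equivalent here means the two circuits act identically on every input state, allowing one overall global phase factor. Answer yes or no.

Yes — the two circuits implement the same unitary up to a global phase.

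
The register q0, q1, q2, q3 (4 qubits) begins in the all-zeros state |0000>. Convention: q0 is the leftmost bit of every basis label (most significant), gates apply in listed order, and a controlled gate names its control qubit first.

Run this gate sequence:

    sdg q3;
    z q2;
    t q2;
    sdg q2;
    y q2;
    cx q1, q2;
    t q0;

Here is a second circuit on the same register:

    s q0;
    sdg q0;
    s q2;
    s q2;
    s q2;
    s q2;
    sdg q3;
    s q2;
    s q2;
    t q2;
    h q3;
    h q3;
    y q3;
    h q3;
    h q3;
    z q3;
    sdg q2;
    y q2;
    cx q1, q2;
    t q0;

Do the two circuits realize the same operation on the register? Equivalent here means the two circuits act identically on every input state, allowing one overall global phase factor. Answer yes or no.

No — the two circuits implement different unitaries, even allowing a global phase.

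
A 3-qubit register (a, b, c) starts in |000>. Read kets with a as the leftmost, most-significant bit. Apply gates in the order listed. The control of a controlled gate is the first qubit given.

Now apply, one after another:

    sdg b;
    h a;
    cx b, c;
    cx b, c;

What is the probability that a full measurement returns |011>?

A full measurement returns |011> with probability 0. Key observation: steps 3-4 multiply out to the identity, so the circuit reduces to the remaining gates.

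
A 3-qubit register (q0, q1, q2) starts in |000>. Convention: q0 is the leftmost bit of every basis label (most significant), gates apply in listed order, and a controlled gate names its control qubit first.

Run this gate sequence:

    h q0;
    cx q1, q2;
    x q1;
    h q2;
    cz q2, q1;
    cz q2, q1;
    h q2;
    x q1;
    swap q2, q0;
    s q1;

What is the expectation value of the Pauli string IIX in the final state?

The observable IIX averages to 1. Key observation: steps 3-8 multiply out to the identity, so the circuit reduces to the remaining gates.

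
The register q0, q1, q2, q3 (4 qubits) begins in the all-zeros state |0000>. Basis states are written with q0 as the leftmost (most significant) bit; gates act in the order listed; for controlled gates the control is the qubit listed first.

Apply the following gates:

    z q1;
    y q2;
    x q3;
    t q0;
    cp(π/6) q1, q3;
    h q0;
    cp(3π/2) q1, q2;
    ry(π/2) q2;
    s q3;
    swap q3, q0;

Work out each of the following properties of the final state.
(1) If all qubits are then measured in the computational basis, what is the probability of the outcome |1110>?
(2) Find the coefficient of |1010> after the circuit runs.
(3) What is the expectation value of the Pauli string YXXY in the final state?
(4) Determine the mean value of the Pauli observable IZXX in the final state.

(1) A full measurement returns |1110> with probability 0.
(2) The final state's coefficient on |1010> equals -1/2.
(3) The observable YXXY averages to 0.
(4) In the final state, IZXX has expectation -1.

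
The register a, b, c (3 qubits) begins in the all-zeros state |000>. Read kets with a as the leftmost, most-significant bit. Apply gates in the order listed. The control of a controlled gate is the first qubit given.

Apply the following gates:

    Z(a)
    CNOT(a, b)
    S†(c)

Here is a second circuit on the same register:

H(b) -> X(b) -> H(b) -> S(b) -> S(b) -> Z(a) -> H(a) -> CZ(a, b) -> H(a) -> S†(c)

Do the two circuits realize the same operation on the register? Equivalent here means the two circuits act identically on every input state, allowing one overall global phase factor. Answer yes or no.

No, they are not equivalent — no single phase factor reconciles the two unitaries.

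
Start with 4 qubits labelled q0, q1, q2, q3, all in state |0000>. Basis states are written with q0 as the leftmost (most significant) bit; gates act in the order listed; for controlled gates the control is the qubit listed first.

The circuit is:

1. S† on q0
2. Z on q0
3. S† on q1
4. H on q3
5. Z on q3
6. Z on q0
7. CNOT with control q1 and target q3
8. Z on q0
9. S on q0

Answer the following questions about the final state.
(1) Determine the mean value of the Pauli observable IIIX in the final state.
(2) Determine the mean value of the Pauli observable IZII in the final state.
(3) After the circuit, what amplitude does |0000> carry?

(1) The observable IIIX averages to -1.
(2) In the final state, IZII has expectation 1.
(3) |0000> carries amplitude sqrt(2)/2 in the final state.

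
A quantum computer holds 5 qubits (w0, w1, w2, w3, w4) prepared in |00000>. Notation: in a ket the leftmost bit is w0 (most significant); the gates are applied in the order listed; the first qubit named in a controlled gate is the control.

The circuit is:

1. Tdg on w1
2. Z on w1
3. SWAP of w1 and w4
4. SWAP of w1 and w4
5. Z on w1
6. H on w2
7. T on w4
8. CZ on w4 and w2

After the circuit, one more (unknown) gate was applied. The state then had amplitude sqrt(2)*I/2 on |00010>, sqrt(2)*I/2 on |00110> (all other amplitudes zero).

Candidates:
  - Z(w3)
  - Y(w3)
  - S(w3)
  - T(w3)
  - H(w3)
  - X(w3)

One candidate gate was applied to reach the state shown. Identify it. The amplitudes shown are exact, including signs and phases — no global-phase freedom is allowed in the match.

It was Y(w3) that produced the state shown.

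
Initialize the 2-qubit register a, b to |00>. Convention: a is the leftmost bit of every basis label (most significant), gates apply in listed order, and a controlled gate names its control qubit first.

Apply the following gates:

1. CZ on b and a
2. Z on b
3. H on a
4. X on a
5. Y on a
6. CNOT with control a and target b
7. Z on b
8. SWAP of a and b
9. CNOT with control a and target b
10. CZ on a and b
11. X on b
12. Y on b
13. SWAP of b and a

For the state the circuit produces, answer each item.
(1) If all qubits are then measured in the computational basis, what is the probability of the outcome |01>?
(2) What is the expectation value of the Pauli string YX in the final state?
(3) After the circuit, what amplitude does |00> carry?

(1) Outcome |01> occurs with probability 1/2.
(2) In the final state, YX has expectation 0.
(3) The amplitude on |00> is -sqrt(2)/2.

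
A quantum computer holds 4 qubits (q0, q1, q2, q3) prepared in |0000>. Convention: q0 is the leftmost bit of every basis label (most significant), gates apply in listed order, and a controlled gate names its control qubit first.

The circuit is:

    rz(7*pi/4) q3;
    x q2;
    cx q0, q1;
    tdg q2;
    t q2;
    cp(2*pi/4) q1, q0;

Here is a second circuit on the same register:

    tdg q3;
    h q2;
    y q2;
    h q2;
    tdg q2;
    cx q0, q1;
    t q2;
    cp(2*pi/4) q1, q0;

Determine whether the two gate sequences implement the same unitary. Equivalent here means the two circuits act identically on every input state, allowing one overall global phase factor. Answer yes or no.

No: there is an input state on which the two circuits produce genuinely different outputs (not merely differing by a phase).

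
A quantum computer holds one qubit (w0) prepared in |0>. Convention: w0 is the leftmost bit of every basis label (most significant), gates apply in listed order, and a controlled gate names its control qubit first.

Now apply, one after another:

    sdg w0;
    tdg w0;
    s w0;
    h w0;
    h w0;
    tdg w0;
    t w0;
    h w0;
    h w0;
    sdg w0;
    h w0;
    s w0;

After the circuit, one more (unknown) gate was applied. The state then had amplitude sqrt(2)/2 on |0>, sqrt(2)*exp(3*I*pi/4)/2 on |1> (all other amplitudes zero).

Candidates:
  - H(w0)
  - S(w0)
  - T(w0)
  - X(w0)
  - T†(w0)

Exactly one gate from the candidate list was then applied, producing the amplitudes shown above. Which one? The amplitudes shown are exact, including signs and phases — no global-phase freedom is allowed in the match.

The unique candidate consistent with the amplitudes is T(w0). Key observation: steps 3-10 multiply out to the identity, so the circuit reduces to the remaining gates.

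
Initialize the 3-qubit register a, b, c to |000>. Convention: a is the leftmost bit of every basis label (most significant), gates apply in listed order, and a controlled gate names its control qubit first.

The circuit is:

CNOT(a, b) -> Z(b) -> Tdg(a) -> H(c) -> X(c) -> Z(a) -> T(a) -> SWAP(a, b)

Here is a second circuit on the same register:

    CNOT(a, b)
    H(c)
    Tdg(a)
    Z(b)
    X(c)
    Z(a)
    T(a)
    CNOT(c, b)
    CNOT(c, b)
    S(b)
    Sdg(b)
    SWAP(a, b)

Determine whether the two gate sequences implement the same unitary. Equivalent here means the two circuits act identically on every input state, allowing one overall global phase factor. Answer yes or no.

Yes: on every input state the two circuits agree up to one overall phase factor.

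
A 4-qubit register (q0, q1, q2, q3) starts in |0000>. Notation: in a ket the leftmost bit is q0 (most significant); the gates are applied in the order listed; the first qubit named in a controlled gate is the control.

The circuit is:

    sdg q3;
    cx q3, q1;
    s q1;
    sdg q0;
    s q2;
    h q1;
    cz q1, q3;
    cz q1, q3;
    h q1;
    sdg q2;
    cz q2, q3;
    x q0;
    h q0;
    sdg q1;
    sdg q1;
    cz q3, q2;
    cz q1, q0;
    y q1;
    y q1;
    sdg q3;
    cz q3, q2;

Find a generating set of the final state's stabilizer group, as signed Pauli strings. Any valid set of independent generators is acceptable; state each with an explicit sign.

The final state is stabilized by the group generated by -XIII, +IZII, +IIZI, +IIIZ; other independent generating sets are equally valid. Key observation: the block from step 5 through step 10 cancels to the identity and can be dropped.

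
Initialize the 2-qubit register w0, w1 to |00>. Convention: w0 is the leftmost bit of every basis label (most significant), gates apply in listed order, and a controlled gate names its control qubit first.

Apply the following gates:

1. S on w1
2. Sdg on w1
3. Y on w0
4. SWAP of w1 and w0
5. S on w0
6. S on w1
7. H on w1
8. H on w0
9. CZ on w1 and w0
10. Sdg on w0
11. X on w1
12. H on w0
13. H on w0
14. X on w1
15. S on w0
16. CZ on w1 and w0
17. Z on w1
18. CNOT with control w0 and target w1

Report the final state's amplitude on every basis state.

The resulting statevector has amplitude -1/2 on |00>, -1/2 on |01>, -1/2 on |10>, -1/2 on |11>. Key observation: steps 9-16 multiply out to the identity, so the circuit reduces to the remaining gates.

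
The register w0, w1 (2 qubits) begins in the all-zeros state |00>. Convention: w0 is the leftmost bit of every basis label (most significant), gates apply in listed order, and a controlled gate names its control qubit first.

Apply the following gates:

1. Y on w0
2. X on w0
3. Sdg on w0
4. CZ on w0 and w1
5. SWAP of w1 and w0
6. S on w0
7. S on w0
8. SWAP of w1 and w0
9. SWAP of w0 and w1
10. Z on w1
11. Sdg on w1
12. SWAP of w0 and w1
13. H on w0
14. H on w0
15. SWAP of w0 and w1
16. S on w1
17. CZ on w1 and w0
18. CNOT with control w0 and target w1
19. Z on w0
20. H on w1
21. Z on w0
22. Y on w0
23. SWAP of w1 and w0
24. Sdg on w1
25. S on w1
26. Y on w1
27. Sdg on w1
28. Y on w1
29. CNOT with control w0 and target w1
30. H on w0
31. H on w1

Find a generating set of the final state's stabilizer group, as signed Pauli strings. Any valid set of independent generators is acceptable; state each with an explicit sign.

One valid set of independent stabilizer generators is -XX, +ZZ (any independent generating set of the same group is equally correct).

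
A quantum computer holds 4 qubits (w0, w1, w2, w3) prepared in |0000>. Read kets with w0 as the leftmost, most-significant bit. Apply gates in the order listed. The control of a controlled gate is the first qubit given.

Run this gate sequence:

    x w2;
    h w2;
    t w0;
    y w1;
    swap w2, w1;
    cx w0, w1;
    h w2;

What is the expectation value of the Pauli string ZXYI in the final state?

In the final state, ZXYI has expectation 0.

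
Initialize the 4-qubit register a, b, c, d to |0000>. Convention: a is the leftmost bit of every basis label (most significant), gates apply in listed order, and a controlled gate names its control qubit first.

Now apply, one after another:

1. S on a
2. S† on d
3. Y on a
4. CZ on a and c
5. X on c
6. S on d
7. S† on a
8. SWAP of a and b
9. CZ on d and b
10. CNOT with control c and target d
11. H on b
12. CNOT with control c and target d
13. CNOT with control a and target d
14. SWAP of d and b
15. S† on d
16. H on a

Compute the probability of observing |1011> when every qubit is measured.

The probability of measuring |1011> is 1/4.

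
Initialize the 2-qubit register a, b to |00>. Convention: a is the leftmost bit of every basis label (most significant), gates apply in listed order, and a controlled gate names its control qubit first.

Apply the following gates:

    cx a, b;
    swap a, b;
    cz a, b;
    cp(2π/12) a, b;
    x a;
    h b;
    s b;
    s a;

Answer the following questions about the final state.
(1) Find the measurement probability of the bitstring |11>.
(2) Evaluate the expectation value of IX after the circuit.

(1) Outcome |11> occurs with probability 1/2.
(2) In the final state, IX has expectation 0.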